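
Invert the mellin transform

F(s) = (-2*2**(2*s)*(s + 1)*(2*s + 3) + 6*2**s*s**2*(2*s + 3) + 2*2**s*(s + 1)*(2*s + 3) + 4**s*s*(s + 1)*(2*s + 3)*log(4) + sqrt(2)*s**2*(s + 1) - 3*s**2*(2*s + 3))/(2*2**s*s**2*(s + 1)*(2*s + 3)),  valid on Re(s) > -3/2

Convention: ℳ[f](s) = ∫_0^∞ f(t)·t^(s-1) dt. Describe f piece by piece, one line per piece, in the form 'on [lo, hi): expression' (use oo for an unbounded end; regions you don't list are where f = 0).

on [0, 1/2): t**(3/2)
on [1/2, 1): 3*t
on [1, 2): log(t)

decompose at 1/2, 1; ℳ[f](s) sums the 3 pieces' integrals
segment 0 to 1/2 holds t**(3/2); add its integral
on [1/2, 1) integrate f = 3*t against the kernel
for t in [1, 2): the term is ∫ log(t)·t^(s-1)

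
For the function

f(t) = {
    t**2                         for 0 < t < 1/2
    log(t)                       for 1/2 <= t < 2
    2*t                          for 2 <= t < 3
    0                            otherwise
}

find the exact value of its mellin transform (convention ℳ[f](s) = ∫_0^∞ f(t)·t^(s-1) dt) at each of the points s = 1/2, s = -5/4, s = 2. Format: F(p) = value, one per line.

split f at 1/2, 2: ℳ[f](s) collects 3 kernel integrals
∫ over [0, 1/2) of t**2·t^(s-1) joins the sum
over [1/2, 2), the kernel integral of log(t) enters the sum
∫ over [2, 3) of 2*t·t^(s-1) joins the sum

F(1/2) = sqrt(2)*(-277 + 180*log(2) + 120*sqrt(6))/60
F(-5/4) = 2**(1/4)*(-100*6**(3/4) - log(2**(15*sqrt(2) + 120)) + 146 + 288*sqrt(2))/75
F(2) = 17*log(2)/8 + 2255/192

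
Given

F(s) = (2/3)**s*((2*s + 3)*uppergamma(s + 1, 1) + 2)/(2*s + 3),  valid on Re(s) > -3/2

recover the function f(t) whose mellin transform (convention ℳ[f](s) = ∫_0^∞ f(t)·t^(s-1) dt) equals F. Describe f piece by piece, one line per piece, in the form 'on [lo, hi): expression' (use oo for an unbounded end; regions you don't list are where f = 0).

on [0, 2/3): 3*sqrt(6)*t**(3/2)/4
on [2/3, oo): 3*t*exp(-3*t/2)/2

remove the common scale on t first: t**(3/2) on [0, 1); t*exp(-t) on [1, ∞)
back out the shared t-power: sqrt(t) on [0, 1); exp(-t) on [1, ∞)
linearity at 2/3 turns ℳ[f](s) into 2 summed integrals
the [0, 2/3) slice contributes ∫ 3*sqrt(6)*t**(3/2)/4·t^(s-1) dt
∫ 3*t*exp(-3*t/2)/2·t^(s-1) over [2/3, ∞)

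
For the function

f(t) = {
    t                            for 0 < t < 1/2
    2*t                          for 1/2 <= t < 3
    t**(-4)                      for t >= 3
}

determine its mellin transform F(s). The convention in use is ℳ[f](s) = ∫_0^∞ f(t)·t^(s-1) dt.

(970*6**s*s - 3890*6**s - 81*s + 324)/(162*2**s*(s**2 - 3*s - 4))
  -1 < Re(s) < 4

integrate the 3 segments split at 1/2, 3, then add the results
for t in [0, 1/2): the term is ∫ t·t^(s-1)
on [1/2, 3): add ∫ 2*t·t^(s-1) dt
∫ t**(-4)·t^(s-1) over [3, ∞)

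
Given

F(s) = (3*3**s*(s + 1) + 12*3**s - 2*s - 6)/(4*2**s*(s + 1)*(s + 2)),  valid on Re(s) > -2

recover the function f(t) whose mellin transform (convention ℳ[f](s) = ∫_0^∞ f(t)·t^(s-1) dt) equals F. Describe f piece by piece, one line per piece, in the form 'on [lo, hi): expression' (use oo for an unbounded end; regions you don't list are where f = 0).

back out the shared t-power: t on [0, 1/2); 2 - t on [1/2, 3/2)
treat the 2 regions marked off by 1/2 separately and sum
between 0 and 1/2 the integrand is t**2·t^(s-1)
∫ over [1/2, 3/2) of t*(2 - t)·t^(s-1) joins the sum

on [0, 1/2): t**2
on [1/2, 3/2): t*(2 - t)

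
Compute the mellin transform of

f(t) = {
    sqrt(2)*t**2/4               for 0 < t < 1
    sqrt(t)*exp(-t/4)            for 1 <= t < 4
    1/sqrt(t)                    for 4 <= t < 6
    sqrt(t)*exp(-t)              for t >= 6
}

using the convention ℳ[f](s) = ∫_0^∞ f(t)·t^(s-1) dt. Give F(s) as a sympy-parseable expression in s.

strip the shared t-power: sqrt(2)*t**(3/2)/4 on [0, 1); exp(-t/4) on [1, 4); 1/t on [4, 6); …
the common scale on t comes off first: t**(3/2) on [0, 1/2); exp(-t/2) on [1/2, 2); 1/(2*t) on [2, 3); …
summing 4 kernel integrals split by 1, 4, 6 yields ℳ[f](s)
∫ sqrt(2)*t**2/4·t^(s-1) over [0, 1)
over [1, 4), the kernel integral of sqrt(t)*exp(-t/4) enters the sum
the [4, 6) slice contributes ∫ 1/sqrt(t)·t^(s-1) dt
[6, ∞) adds the kernel integral of sqrt(t)*exp(-t)

12**(1/2 - s)*2**(s + 1/2)*(-8*2**(2*s)*6**(s + 1/2)*(s + 2)*(2*s - 1)*uppergamma(s + 1/2, 1) - 4*2**(2*s)*6**(s + 1/2)*(s + 2) + 4*24**(s + 1/2)*(s + 2)*(2*s - 1)*uppergamma(s + 1/2, 1/4) + 8*6**(2*s)*(s + 2) + 4*6**(s + 1/2)*(s + 2)*(2*s - 1)*uppergamma(s + 1/2, 6) + sqrt(2)*6**(s + 1/2)*(2*s - 1))/(48*(s + 2)*(2*s - 1))
  Re(s) > -2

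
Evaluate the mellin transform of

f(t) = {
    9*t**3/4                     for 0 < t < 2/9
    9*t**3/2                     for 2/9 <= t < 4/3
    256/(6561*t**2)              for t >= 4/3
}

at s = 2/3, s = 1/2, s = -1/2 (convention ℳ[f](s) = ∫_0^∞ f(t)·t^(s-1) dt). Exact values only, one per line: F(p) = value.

strip the shared t-power: 9*t/4 on [0, 2/9); 9*t/2 on [2/9, 4/3); 256/(6561*t**4) on [4/3, ∞)
back out the common scale on t: 3*t/2 on [0, 1/3); 3*t on [1/3, 2); 16/(81*t**4) on [2, ∞)
strip the common scale on t: t on [0, 1/2); 2*t on [1/2, 3); t**(-4) on [3, ∞)
integrate the 3 segments split at 2/9, 4/3, then add the results
∫ 9*t**3/4·t^(s-1) over [0, 2/9)
between 2/9 and 4/3 the integrand is 9*t**3/2·t^(s-1)
for t in [4/3, ∞): the term is ∫ 256/(6561*t**2)·t^(s-1)

F(2/3) = 2*6**(2/3)*(-9 + 3910*6**(2/3))/24057
F(1/2) = -4*sqrt(2)/1701 + 93760*sqrt(3)/45927
F(-1/2) = -2*sqrt(2)/135 + 7792*sqrt(3)/3645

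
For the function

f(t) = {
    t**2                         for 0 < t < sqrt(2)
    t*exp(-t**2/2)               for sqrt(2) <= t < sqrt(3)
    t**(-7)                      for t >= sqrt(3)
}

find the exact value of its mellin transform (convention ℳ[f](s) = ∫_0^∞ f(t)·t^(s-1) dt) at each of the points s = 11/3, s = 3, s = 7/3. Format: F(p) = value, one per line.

F(11/3) = -2*2**(1/3)*uppergamma(7/3, 3/2) + 3**(1/3)/30 + 12*2**(5/6)/17 + 2*2**(1/3)*uppergamma(7/3, 1)
F(3) = -5*exp(-3/2) + 1/36 + 4*sqrt(2)/5 + 4*exp(-1)
F(7/3) = -2**(2/3)*uppergamma(5/3, 3/2) + 3**(2/3)/126 + 2**(2/3)*uppergamma(5/3, 1) + 12*2**(1/6)/13

back out the power substitution: t on [0, 2); sqrt(t)*exp(-t/2) on [2, 3); t**(-7/2) on [3, ∞)
strip the shared t-power: sqrt(t) on [0, 2); exp(-t/2) on [2, 3); t**(-4) on [3, ∞)
breakpoints sqrt(2), sqrt(3): one integral from each of the 3 segments
piece [0, sqrt(2)): integrate t**2 against the kernel
between sqrt(2) and sqrt(3) the integrand is t*exp(-t**2/2)·t^(s-1)
on [sqrt(3), ∞): add ∫ t**(-7)·t^(s-1) dt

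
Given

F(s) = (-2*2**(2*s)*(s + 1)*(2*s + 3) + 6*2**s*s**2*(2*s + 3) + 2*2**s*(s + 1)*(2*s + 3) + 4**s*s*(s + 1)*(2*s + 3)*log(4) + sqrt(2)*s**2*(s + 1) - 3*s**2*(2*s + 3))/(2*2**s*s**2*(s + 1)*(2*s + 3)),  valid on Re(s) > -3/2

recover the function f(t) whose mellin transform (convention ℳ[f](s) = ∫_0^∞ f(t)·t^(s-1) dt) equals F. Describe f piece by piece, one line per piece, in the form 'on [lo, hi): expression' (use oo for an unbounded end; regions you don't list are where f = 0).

on [0, 1/2): t**(3/2)
on [1/2, 1): 3*t
on [1, 2): log(t)

cuts at 1/2, 1: linearity sums the 3 kernel integrals
∫ over [0, 1/2) of t**(3/2)·t^(s-1) joins the sum
[1/2, 1) adds the kernel integral of 3*t
piece [1, 2): integrate log(t) against the kernel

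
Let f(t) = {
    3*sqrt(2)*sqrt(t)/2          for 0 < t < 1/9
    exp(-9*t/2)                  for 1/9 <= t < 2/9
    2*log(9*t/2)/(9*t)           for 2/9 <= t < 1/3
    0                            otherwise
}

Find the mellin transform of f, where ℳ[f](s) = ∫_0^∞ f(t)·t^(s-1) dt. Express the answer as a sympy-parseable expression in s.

3**(-2*s - 1)*(3*2**s*(2*s + 1)*(s**2 - 2*s + 1)*uppergamma(s, 1/2) - 3*2**s*(2*s + 1)*(s**2 - 2*s + 1)*uppergamma(s, 1) + 2**s*(6*s + 3) + 3**s*s*(2*s + 1)*(-2*log(2) + 2*log(3)) + 3**s*(-4*s - 2) + 3**s*(2*s + 1)*(-2*log(3) + 2*log(2)) + sqrt(2)*(3*s**2 - 6*s + 3))/((2*s + 1)*(s**2 - 2*s + 1))
  Re(s) > -1/2

the common scale on t comes off first: sqrt(6)*sqrt(t)/2 on [0, 1/3); exp(-3*t/2) on [1/3, 2/3); 2*log(3*t/2)/(3*t) on [2/3, 1)
strip the common scale on t: sqrt(t) on [0, 1/2); exp(-t) on [1/2, 1); log(t)/t on [1, 3/2)
the 3 pieces separated at 1/9, 2/9 each add one integral
[0, 1/9) adds the kernel integral of 3*sqrt(2)*sqrt(t)/2
∫ over [1/9, 2/9) of exp(-9*t/2)·t^(s-1) joins the sum
segment [2/9, 1/3) carries 2*log(9*t/2)/(9*t); integrate it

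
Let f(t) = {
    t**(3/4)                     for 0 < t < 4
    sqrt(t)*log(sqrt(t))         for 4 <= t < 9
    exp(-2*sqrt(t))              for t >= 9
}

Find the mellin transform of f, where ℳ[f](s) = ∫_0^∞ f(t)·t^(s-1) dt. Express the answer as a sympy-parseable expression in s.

back out the power substitution: t**(3/2) on [0, 2); t*log(t) on [2, 3); exp(-2*t) on [3, ∞)
treat the 3 regions marked off by 4, 9 separately and sum
for t in [0, 4): the term is ∫ t**(3/4)·t^(s-1)
segment 4 to 9 holds sqrt(t)*log(sqrt(t)); add its integral
for t in [9, ∞): the term is ∫ exp(-2*sqrt(t))·t^(s-1)

2*(-4*144**s*s*(4*s + 3)*log(2) - 2*144**s*(4*s + 3)*log(2) + 2*144**s*(4*s + 3) + 4*144**s*sqrt(2)*(4*s**2 + 4*s + 1) + 6*324**s*s*(4*s + 3)*log(3) - 3*324**s*(4*s + 3) + 3*324**s*(4*s + 3)*log(3) + 9**s*(4*s + 3)*(4*s**2 + 4*s + 1)*uppergamma(2*s, 6))/(36**s*(4*s + 3)*(4*s**2 + 4*s + 1))
  Re(s) > -3/4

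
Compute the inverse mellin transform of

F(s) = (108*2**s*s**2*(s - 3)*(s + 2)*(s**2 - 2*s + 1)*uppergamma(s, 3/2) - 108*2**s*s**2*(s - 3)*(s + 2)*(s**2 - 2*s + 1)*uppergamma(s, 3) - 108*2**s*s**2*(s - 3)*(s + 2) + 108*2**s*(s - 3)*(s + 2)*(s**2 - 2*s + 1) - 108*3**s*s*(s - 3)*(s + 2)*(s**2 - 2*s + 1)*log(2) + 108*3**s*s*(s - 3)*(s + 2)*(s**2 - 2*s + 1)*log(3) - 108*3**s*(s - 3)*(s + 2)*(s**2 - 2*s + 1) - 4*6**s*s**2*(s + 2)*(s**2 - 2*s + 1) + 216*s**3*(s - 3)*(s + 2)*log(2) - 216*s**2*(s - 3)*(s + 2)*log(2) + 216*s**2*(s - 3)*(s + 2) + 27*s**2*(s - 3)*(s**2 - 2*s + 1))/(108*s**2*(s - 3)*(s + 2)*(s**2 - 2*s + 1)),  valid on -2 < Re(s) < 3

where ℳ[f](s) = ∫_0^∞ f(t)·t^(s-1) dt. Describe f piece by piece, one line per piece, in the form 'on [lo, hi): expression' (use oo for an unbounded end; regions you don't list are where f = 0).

on [0, 1): t**2/4
on [1, 2): 2*log(t/2)/t
on [2, 3): log(t/2)
on [3, 6): exp(-t/2)
on [6, oo): 8/t**3

undo the common scale on t: t**2 on [0, 1/2); log(t)/t on [1/2, 1); log(t) on [1, 3/2); …
summing 5 kernel integrals split by 1, 2, 3, 6 yields ℳ[f](s)
∫ t**2/4·t^(s-1) over [0, 1)
[1, 2) adds the kernel integral of 2*log(t/2)/t
on [2, 3): add ∫ log(t/2)·t^(s-1) dt
∫ over [3, 6) of exp(-t/2)·t^(s-1) joins the sum
for t in [6, ∞): the term is ∫ 8/t**3·t^(s-1)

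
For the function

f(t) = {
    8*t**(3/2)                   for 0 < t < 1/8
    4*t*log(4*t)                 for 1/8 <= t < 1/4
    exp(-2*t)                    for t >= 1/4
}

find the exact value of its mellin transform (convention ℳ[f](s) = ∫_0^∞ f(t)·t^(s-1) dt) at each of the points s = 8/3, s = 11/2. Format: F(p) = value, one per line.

back out the common scale on t: 2*sqrt(2)*t**(3/2) on [0, 1/4); 2*t*log(2*t) on [1/4, 1/2); exp(-t) on [1/2, ∞)
reversing the common scale on t: t**(3/2) on [0, 1/2); t*log(t) on [1/2, 1); exp(-t/2) on [1, ∞)
along the cuts 1/8, 1/4, ℳ[f](s) splits into 3 integrals
on [0, 1/8) integrate f = 8*t**(3/2) against the kernel
[1/8, 1/4) adds the kernel integral of 4*t*log(4*t)
∫ exp(-2*t)·t^(s-1) over [1/4, ∞)

F(8/3) = -9*2**(2/3)/7744 + 9/61952 + 3*sqrt(2)/12800 + 3*log(2)/5632 + 2**(1/3)*uppergamma(8/3, 1/2)/8
F(11/2) = sqrt(2)*((-3415*sqrt(2) + 56 + 364*log(2) + 286191360*sqrt(pi)*erfc(sqrt(2)/2))*exp(1/2) + 403696384*sqrt(2))*exp(-1/2)/620232704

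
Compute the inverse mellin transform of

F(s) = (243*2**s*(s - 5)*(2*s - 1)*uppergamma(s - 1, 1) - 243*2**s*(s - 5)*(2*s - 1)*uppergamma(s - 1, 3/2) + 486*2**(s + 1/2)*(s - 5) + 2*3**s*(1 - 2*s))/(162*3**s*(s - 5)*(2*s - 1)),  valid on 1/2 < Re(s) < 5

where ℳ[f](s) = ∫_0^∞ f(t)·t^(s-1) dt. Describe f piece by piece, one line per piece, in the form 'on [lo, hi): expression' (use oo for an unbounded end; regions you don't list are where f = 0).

undo the shared t-power: sqrt(3)*sqrt(t) on [0, 2/3); exp(-3*t/2) on [2/3, 1); 1/(81*t**4) on [1, ∞)
the common scale on t comes off first: sqrt(t) on [0, 2); exp(-t/2) on [2, 3); t**(-4) on [3, ∞)
split f at 2/3, 1: ℳ[f](s) collects 3 kernel integrals
[0, 2/3) adds the kernel integral of sqrt(3)/sqrt(t)
the [2/3, 1) slice contributes ∫ exp(-3*t/2)/t·t^(s-1) dt
[1, ∞) adds the kernel integral of 1/(81*t**5)

on [0, 2/3): sqrt(3)/sqrt(t)
on [2/3, 1): exp(-3*t/2)/t
on [1, oo): 1/(81*t**5)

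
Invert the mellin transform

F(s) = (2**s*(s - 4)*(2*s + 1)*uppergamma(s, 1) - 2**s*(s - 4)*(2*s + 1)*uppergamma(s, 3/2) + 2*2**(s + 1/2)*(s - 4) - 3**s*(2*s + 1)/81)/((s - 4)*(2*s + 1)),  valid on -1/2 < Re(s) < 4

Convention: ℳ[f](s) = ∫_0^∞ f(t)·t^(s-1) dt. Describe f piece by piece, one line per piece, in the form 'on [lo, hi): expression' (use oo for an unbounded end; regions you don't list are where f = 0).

on [0, 2): sqrt(t)
on [2, 3): exp(-t/2)
on [3, oo): t**(-4)

split f at 2, 3: ℳ[f](s) collects 3 kernel integrals
piece [0, 2): integrate sqrt(t) against the kernel
the [2, 3) slice contributes ∫ exp(-t/2)·t^(s-1) dt
on [3, ∞) integrate f = t**(-4) against the kernel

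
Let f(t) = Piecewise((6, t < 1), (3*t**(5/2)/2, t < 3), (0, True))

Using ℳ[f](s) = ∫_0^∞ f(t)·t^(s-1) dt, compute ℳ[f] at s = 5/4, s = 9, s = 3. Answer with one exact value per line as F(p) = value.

F(5/4) = 22/5 + 54*3**(3/4)/5
F(9) = 37/69 + 531441*sqrt(3)/23
F(3) = 19/11 + 729*sqrt(3)/11

linearity at 1 turns ℳ[f](s) into 2 summed integrals
on [0, 1) integrate f = 6 against the kernel
on [1, 3) integrate f = 3*t**(5/2)/2 against the kernel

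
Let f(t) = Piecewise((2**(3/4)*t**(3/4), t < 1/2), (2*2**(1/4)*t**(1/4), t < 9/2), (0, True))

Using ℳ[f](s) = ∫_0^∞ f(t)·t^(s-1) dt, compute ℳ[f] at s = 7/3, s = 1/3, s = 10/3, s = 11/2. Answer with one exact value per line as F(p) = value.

back out the common scale on t: t**(3/4) on [0, 1); 2*t**(1/4) on [1, 9)
undo the power substitution: t**(3/2) on [0, 1); 2*sqrt(t) on [1, 3)
breakpoints 1/2: one integral from each of the 2 segments
the [0, 1/2) slice contributes ∫ 2**(3/4)*t**(3/4)·t^(s-1) dt
on [1/2, 9/2) integrate f = 2*2**(1/4)*t**(1/4) against the kernel

F(7/3) = 3*2**(2/3)*(-43 + 17982*3**(1/6))/2294
F(1/3) = 6*2**(2/3)*(-19 + 78*3**(1/6))/91
F(10/3) = 3*2**(2/3)*(-55 + 214326*3**(1/6))/8428
F(11/2) = -27*sqrt(2)/9200 + 177147*sqrt(6)/184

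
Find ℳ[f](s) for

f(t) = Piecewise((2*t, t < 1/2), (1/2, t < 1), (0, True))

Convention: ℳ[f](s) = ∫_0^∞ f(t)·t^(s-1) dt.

reversing the common scale on t: t on [0, 1); 1/2 on [1, 2)
treat the 2 regions marked off by 1/2 separately and sum
between 0 and 1/2 the integrand is 2*t·t^(s-1)
∫ over [1/2, 1) of 1/2·t^(s-1) joins the sum

(2**s*(s + 1) + s - 1)/(2*2**s*s*(s + 1))
  Re(s) > -1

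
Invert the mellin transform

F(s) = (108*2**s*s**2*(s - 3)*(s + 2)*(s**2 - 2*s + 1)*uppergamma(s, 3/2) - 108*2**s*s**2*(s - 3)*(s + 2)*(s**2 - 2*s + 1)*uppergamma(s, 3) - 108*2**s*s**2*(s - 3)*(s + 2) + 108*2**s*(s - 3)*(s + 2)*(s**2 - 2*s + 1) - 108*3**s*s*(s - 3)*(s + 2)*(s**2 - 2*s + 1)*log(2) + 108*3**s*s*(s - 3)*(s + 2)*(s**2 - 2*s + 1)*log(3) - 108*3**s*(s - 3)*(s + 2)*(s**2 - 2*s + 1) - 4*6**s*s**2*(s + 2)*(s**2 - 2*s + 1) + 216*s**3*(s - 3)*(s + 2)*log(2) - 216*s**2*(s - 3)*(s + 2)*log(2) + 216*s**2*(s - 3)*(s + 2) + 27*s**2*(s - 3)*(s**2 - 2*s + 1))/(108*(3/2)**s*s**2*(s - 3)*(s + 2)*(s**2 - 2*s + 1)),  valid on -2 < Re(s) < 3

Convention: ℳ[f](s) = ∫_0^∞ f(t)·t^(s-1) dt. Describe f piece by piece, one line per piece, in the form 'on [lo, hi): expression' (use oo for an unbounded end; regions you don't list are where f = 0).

reversing the common scale on t: t**2/4 on [0, 1); 2*log(t/2)/t on [1, 2); log(t/2) on [2, 3); …
remove the common scale on t first: t**2 on [0, 1/2); log(t)/t on [1/2, 1); log(t) on [1, 3/2); …
cuts at 2/3, 4/3, 2, 4: linearity sums the 5 kernel integrals
over [0, 2/3), the kernel integral of 9*t**2/16 enters the sum
the [2/3, 4/3) slice contributes ∫ 4*log(3*t/4)/(3*t)·t^(s-1) dt
over [4/3, 2), the kernel integral of log(3*t/4) enters the sum
the [2, 4) slice contributes ∫ exp(-3*t/4)·t^(s-1) dt
[4, ∞) adds the kernel integral of 64/(27*t**3)

on [0, 2/3): 9*t**2/16
on [2/3, 4/3): 4*log(3*t/4)/(3*t)
on [4/3, 2): log(3*t/4)
on [2, 4): exp(-3*t/4)
on [4, oo): 64/(27*t**3)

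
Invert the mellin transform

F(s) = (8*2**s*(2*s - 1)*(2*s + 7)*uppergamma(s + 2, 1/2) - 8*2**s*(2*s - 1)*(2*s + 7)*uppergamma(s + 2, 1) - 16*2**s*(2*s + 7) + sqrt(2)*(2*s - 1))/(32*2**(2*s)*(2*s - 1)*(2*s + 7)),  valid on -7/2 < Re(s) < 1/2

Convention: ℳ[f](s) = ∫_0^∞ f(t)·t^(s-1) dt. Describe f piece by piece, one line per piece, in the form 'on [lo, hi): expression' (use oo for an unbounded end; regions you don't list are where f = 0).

back out the shared t-power: 2*sqrt(2)*t**(3/2) on [0, 1/4); exp(-2*t) on [1/4, 1/2); sqrt(2)/(8*t**(5/2)) on [1/2, ∞)
reversing the common scale on t: t**(3/2) on [0, 1/2); exp(-t) on [1/2, 1); t**(-5/2) on [1, ∞)
slice at 1/4, 1/2, transform all 3 pieces, and sum them
over [0, 1/4), the kernel integral of 2*sqrt(2)*t**(7/2) enters the sum
piece [1/4, 1/2): integrate t**2*exp(-2*t) against the kernel
piece [1/2, ∞): integrate sqrt(2)/(8*sqrt(t)) against the kernel

on [0, 1/4): 2*sqrt(2)*t**(7/2)
on [1/4, 1/2): t**2*exp(-2*t)
on [1/2, oo): sqrt(2)/(8*sqrt(t))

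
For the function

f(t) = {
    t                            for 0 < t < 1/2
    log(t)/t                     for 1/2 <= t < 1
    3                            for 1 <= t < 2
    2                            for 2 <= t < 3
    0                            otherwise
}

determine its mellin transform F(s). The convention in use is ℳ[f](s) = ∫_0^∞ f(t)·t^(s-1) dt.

(2*2**(2*s)*(s + 1)*(s**2 - 2*s + 1) - 2*2**s*s*(s + 1) - 6*2**s*(s + 1)*(s**2 - 2*s + 1) + 4*6**s*(s + 1)*(s**2 - 2*s + 1) + 4*s**2*(s + 1)*log(2) - 4*s*(s + 1)*log(2) + 4*s*(s + 1) + s*(s**2 - 2*s + 1))/(2*2**s*s*(s + 1)*(s**2 - 2*s + 1))
  Re(s) > -1

linearity at 1/2, 1, 2 turns ℳ[f](s) into 4 summed integrals
piece [0, 1/2): integrate t against the kernel
on [1/2, 1) integrate f = log(t)/t against the kernel
piece [1, 2): integrate 3 against the kernel
on [2, 3): add ∫ 2·t^(s-1) dt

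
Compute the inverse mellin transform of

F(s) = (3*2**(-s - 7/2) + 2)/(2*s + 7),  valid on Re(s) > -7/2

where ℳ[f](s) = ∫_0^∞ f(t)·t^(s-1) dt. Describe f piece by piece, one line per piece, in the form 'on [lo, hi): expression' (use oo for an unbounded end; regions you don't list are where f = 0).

linearity at 1/2 turns ℳ[f](s) into 2 summed integrals
segment 0 to 1/2 holds 5*t**(7/2)/2; add its integral
segment [1/2, 1) carries t**(7/2); integrate it

on [0, 1/2): 5*t**(7/2)/2
on [1/2, 1): t**(7/2)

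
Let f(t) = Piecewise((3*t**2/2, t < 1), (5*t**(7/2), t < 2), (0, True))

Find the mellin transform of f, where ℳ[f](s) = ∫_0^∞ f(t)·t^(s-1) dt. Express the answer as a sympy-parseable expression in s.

(5*2**(s + 11/2)*(s + 2) - 14*s - 19)/(2*(s + 2)*(2*s + 7))
  Re(s) > -2

f breaks at 1 into 2 integrals to sum
for t in [0, 1): the term is ∫ 3*t**2/2·t^(s-1)
∫ over [1, 2) of 5*t**(7/2)·t^(s-1) joins the sum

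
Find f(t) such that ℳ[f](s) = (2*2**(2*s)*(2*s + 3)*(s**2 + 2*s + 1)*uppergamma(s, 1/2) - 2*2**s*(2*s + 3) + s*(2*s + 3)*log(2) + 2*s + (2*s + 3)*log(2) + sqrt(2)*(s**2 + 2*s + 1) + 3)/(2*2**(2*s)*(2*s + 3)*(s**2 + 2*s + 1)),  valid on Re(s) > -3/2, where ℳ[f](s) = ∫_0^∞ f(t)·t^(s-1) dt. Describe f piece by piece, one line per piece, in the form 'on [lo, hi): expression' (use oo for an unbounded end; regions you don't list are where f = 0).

on [0, 1/4): 2*sqrt(2)*t**(3/2)
on [1/4, 1/2): 2*t*log(2*t)
on [1/2, oo): exp(-t)

back out the common scale on t: t**(3/2) on [0, 1/2); t*log(t) on [1/2, 1); exp(-t/2) on [1, ∞)
f breaks at 1/4, 1/2 into 3 integrals to sum
between 0 and 1/4 the integrand is 2*sqrt(2)*t**(3/2)·t^(s-1)
piece [1/4, 1/2): integrate 2*t*log(2*t) against the kernel
∫ over [1/2, ∞) of exp(-t)·t^(s-1) joins the sum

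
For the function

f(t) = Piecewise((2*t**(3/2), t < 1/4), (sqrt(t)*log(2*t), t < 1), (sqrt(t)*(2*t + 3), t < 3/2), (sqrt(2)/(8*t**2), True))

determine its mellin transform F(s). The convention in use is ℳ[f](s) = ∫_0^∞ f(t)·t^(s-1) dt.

strip the shared t-power: 2*t on [0, 1/4); log(2*t) on [1/4, 1); 2*t + 3 on [1, 3/2); …
the common scale on t comes off first: t on [0, 1/2); log(t) on [1/2, 2); t + 3 on [2, 3); …
f breaks at 1/4, 1, 3/2 into 4 integrals to sum
piece [0, 1/4): integrate 2*t**(3/2) against the kernel
on [1/4, 1): add ∫ sqrt(t)*log(2*t)·t^(s-1) dt
on [1, 3/2): add ∫ sqrt(t)*(2*t + 3)·t^(s-1) dt
piece [3/2, ∞): integrate sqrt(2)/(8*t**2) against the kernel

2**(-2*s - 1)*(-270*2**(2*s + 1)*(s + 1/2)**2*(2*s - 4) + 54*2**(2*s + 1)*(s + 1/2)*(s + 3/2)*(2*s - 4)*log(2) - 162*2**(2*s + 1)*(s + 1/2)*(2*s - 4) - 54*2**(2*s + 1)*(s + 3/2)*(2*s - 4) - 4*sqrt(3)*6**(s + 1/2)*(s + 1/2)**2*(s + 3/2) + 324*6**(s + 1/2)*(s + 1/2)**2*(2*s - 4) + 162*6**(s + 1/2)*(s + 1/2)*(2*s - 4) + 27*(s + 1/2)**2*(2*s - 4) + 54*(s + 1/2)*(s + 3/2)*(2*s - 4)*log(2) + (2*s - 4)*(54*s + 81))/(54*(s + 1/2)**2*(s + 3/2)*(2*s - 4))
  -3/2 < Re(s) < 2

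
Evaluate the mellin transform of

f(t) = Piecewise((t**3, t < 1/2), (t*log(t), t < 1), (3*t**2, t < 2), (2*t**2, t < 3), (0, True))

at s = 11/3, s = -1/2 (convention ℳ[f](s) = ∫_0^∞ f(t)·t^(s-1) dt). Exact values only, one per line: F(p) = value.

remove the shared t-power first: t on [0, 1/2); log(t)/t on [1/2, 1); 3 on [1, 2); …
the 4 pieces separated at 1/2, 1, 2 each add one integral
∫ t**3·t^(s-1) over [0, 1/2)
between 1/2 and 1 the integrand is t*log(t)·t^(s-1)
∫ 3*t**2·t^(s-1) over [1, 2)
on [2, 3) integrate f = 2*t**2 against the kernel

F(11/3) = -1917/3332 + 327*2**(1/3)/125440 + 3*2**(1/3)*log(2)/448 + 96*2**(2/3)/17 + 1458*3**(2/3)/17
F(-1/2) = -6 + sqrt(2)*log(2) + 203*sqrt(2)/60 + 4*sqrt(3)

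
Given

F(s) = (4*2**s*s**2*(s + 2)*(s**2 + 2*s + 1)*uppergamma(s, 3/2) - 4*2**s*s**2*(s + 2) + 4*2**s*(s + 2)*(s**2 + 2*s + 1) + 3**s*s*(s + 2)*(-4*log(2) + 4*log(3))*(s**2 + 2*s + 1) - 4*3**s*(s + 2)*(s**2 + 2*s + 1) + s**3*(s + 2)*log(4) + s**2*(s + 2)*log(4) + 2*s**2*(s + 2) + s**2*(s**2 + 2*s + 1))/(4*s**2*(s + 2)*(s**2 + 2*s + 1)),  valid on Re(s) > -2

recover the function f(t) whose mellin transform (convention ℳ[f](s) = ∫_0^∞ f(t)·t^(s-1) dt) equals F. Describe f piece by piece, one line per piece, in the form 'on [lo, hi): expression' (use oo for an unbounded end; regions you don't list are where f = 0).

on [0, 1): t**2/4
on [1, 2): t*log(t/2)/2
on [2, 3): log(t/2)
on [3, oo): exp(-t/2)

the common scale on t comes off first: t**2 on [0, 1/2); t*log(t) on [1/2, 1); log(t) on [1, 3/2); …
summing 4 kernel integrals split by 1, 2, 3 yields ℳ[f](s)
∫ t**2/4·t^(s-1) over [0, 1)
∫ over [1, 2) of t*log(t/2)/2·t^(s-1) joins the sum
on [2, 3) integrate f = log(t/2) against the kernel
between 3 and ∞ the integrand is exp(-t/2)·t^(s-1)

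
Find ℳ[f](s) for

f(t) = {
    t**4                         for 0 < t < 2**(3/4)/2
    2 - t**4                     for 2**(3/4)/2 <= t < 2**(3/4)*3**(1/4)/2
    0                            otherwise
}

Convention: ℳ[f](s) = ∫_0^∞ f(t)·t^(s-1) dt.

(3**(s/4)*s + 16*3**(s/4) - 2*s - 16)/(2*2**(s/4)*s*(s + 4))
  Re(s) > -4

the power substitution comes off first: t**2 on [0, sqrt(2)/2); 2 - t**2 on [sqrt(2)/2, sqrt(6)/2)
undo the power substitution: t on [0, 1/2); 2 - t on [1/2, 3/2)
summing 2 kernel integrals split by 2**(3/4)/2 yields ℳ[f](s)
piece [0, 2**(3/4)/2): integrate t**4 against the kernel
for t in [2**(3/4)/2, 2**(3/4)*3**(1/4)/2): the term is ∫ (2 - t**4)·t^(s-1)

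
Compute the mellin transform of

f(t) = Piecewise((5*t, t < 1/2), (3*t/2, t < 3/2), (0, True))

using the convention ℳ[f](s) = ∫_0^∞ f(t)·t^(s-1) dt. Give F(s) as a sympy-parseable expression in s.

(9*3**s + 7)/(4*2**s*(s + 1))
  Re(s) > -1

along the cuts 1/2, ℳ[f](s) splits into 2 integrals
for t in [0, 1/2): the term is ∫ 5*t·t^(s-1)
for t in [1/2, 3/2): the term is ∫ 3*t/2·t^(s-1)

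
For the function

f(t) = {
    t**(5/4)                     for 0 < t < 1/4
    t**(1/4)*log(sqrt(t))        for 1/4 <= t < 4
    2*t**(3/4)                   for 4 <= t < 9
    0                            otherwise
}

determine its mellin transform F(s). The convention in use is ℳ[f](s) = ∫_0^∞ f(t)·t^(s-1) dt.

back out the power substitution: t**(5/2) on [0, 1/2); sqrt(t)*log(t) on [1/2, 2); 2*t**(3/2) on [2, 3)
back out the shared t-power: t**2 on [0, 1/2); log(t) on [1/2, 2); 2*t on [2, 3)
f breaks at 1/4, 4 into 3 integrals to sum
segment [0, 1/4) carries t**(5/4); integrate it
∫ over [1/4, 4) of t**(1/4)*log(sqrt(t))·t^(s-1) joins the sum
∫ over [4, 9) of 2*t**(3/4)·t^(s-1) joins the sum

2**(-2*s - 1/2)*(8*16**s*(4*s + 1)*(4*s + 3)*(4*s + 5)*log(2) - 2**(4*s + 4)*(4*s + 3)*(4*s + 5) + 2**(4*s + 5)*(-4*s - 5)*(4*s + 1)**2 + 6**(2*s + 3/2)*(4*s + 1)**2*(16*s + 20) + (4*s + 1)**2*(4*s + 3) + 4*(4*s + 1)*(4*s + 3)*(4*s + 5)*log(2) + 8*(4*s + 3)*(4*s + 5))/((4*s + 1)**2*(4*s + 3)*(4*s + 5))
  Re(s) > -5/4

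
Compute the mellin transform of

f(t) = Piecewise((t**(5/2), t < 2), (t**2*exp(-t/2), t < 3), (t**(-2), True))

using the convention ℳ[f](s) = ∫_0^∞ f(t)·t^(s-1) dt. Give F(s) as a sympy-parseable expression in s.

remove the shared t-power first: sqrt(t) on [0, 2); exp(-t/2) on [2, 3); t**(-4) on [3, ∞)
cuts at 2, 3: linearity sums the 3 kernel integrals
[0, 2) adds the kernel integral of t**(5/2)
∫ over [2, 3) of t**2*exp(-t/2)·t^(s-1) joins the sum
segment 3 to ∞ holds t**(-2); add its integral

(36*2**s*(s - 2)*(2*s + 5)*uppergamma(s + 2, 1) - 36*2**s*(s - 2)*(2*s + 5)*uppergamma(s + 2, 3/2) + 72*2**(s + 1/2)*(s - 2) - 3**s*(2*s + 5))/(9*(s - 2)*(2*s + 5))
  -5/2 < Re(s) < 2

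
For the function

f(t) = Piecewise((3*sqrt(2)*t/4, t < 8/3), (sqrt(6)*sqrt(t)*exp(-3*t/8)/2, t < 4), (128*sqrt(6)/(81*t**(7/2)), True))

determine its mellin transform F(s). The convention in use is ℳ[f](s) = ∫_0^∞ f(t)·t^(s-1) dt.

2**(2*s + 1/2)*(162*2**s*(2*s - 7) + 81*2**(s + 1/2)*(s + 1)*(2*s - 7)*uppergamma(s + 1/2, 1) - 81*2**(s + 1/2)*(s + 1)*(2*s - 7)*uppergamma(s + 1/2, 3/2) - 2*3**(s + 1/2)*(s + 1))/(81*3**s*(s + 1)*(2*s - 7))
  -1 < Re(s) < 7/2

undo the common scale on t: sqrt(2)*t/2 on [0, 4); sqrt(t)*exp(-t/4) on [4, 6); 16/t**(7/2) on [6, ∞)
reversing the shared t-power: sqrt(2)*sqrt(t)/2 on [0, 4); exp(-t/4) on [4, 6); 16/t**4 on [6, ∞)
undo the common scale on t: sqrt(t) on [0, 2); exp(-t/2) on [2, 3); t**(-4) on [3, ∞)
f breaks at 8/3, 4 into 3 integrals to sum
on [0, 8/3): add ∫ 3*sqrt(2)*t/4·t^(s-1) dt
for t in [8/3, 4): the term is ∫ sqrt(6)*sqrt(t)*exp(-3*t/8)/2·t^(s-1)
∫ 128*sqrt(6)/(81*t**(7/2))·t^(s-1) over [4, ∞)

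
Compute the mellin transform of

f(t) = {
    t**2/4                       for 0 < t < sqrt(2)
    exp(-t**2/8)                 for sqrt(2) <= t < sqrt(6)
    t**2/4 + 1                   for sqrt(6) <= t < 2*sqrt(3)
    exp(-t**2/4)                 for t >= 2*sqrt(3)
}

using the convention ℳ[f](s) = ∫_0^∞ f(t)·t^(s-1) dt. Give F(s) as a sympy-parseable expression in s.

2**(s/2 - 1)*(2**(s/2)*s*(s + 2)*uppergamma(s/2, 3) + 2**s*s*(s + 2)*uppergamma(s/2, 1/4) - 2**s*s*(s + 2)*uppergamma(s/2, 3/4) - 5*3**(s/2)*s - 4*3**(s/2) + 8*6**(s/2)*s + 4*6**(s/2) + s)/(s*(s + 2))
  Re(s) > -2

the common scale on t comes off first: t**2 on [0, sqrt(2)/2); exp(-t**2/2) on [sqrt(2)/2, sqrt(6)/2); t**2 + 1 on [sqrt(6)/2, sqrt(3)); …
the power substitution comes off first: t on [0, 1/2); exp(-t/2) on [1/2, 3/2); t + 1 on [3/2, 3); …
split f at sqrt(2), sqrt(6), 2*sqrt(3): ℳ[f](s) collects 4 kernel integrals
over [0, sqrt(2)), the kernel integral of t**2/4 enters the sum
∫ over [sqrt(2), sqrt(6)) of exp(-t**2/8)·t^(s-1) joins the sum
the [sqrt(6), 2*sqrt(3)) slice contributes ∫ (t**2/4 + 1)·t^(s-1) dt
segment 2*sqrt(3) to ∞ holds exp(-t**2/4); add its integral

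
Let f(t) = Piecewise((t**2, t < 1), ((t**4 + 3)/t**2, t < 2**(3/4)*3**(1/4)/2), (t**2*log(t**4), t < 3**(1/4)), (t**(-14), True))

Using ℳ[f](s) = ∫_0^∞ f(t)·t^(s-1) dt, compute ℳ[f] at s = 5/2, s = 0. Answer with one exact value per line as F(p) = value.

F(5/2) = 2**(7/8)*(-3726*2**(1/8) - 366*6**(1/8) + log(2**(207*3**(1/8))*3**(-207*3**(1/8) + 414*6**(1/8))) + 4117*3**(1/8))/1242
F(0) = -1133*sqrt(3)/1134 + sqrt(6)/4 + log(2**(sqrt(6)/4)*3**(-sqrt(6)/4 + sqrt(3)/2)) + 3/2

peel off the power substitution: t on [0, 1); (t**2 + 3)/t on [1, sqrt(6)/2); t*log(t**2) on [sqrt(6)/2, sqrt(3)); …
peel off the shared t-power: t**2 on [0, 1); t**2 + 3 on [1, sqrt(6)/2); t**2*log(t**2) on [sqrt(6)/2, sqrt(3)); …
strip the power substitution: t on [0, 1); t + 3 on [1, 3/2); t*log(t) on [3/2, 3); …
breakpoints 1, 2**(3/4)*3**(1/4)/2, 3**(1/4): one integral from each of the 4 segments
for t in [0, 1): the term is ∫ t**2·t^(s-1)
the [1, 2**(3/4)*3**(1/4)/2) slice contributes ∫ (t**4 + 3)/t**2·t^(s-1) dt
segment [2**(3/4)*3**(1/4)/2, 3**(1/4)) carries t**2*log(t**4); integrate it
for t in [3**(1/4), ∞): the term is ∫ t**(-14)·t^(s-1)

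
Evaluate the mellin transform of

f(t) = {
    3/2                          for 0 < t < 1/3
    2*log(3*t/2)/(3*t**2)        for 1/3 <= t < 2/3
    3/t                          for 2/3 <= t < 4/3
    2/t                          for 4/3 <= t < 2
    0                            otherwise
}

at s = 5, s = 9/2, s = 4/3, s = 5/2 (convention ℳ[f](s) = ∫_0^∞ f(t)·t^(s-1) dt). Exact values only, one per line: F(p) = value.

back out the shared t-power: 3*t/2 on [0, 1/3); 2*log(3*t/2)/(3*t) on [1/3, 2/3); 3 on [2/3, 4/3); …
the common scale on t comes off first: t on [0, 1/2); log(t)/t on [1/2, 1); 3 on [1, 2); …
f breaks at 1/3, 2/3, 4/3 into 4 integrals to sum
over [0, 1/3), the kernel integral of 3/2 enters the sum
on [1/3, 2/3): add ∫ 2*log(3*t/2)/(3*t**2)·t^(s-1) dt
[2/3, 4/3) adds the kernel integral of 3/t
segment [4/3, 2) carries 2/t; integrate it

F(5) = 2*log(2)/243 + 62869/7290
F(9/2) = sqrt(3)*(-12816*sqrt(2) + 1260*log(2) + 58279 + 194400*sqrt(6))/127575
F(4/3) = 3**(2/3)*(-30*2**(1/3) - 8*log(2) + 8*2**(2/3) + 13 + 16*6**(1/3))/8
F(5/2) = sqrt(3)*(-180*sqrt(2) + 60*log(2) + 203 + 120*sqrt(6))/135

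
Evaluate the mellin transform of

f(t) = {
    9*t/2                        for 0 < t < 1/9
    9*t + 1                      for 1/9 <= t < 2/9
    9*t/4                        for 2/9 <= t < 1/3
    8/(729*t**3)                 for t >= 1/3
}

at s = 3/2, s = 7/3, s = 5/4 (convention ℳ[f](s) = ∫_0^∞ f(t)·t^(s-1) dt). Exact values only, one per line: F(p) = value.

undo the common scale on t: 3*t/2 on [0, 1/3); 3*t + 1 on [1/3, 2/3); 3*t/4 on [2/3, 1); …
back out the common scale on t: t on [0, 1/2); 2*t + 1 on [1/2, 1); t/2 on [1, 3/2); …
breakpoints 1/9, 2/9, 1/3: one integral from each of the 4 segments
[0, 1/9) adds the kernel integral of 9*t/2
segment [1/9, 2/9) carries (9*t + 1); integrate it
for t in [2/9, 1/3): the term is ∫ 9*t/4·t^(s-1)
the [1/3, ∞) slice contributes ∫ 8/(729*t**3)·t^(s-1) dt

F(3/2) = -13/405 + 403*sqrt(3)/7290 + 38*sqrt(2)/405
F(7/3) = 3**(1/3)*(-162 + 984*2**(1/3) + 1687*3**(1/3))/68040
F(5/4) = sqrt(3)*(-322 + 475*3**(1/4) + 924*2**(1/4))/8505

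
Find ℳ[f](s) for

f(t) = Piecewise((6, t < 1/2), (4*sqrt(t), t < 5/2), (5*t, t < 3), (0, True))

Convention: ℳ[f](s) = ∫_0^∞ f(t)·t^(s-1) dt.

(-25*5**s*s*(2*s + 1) + 8*sqrt(2)*5**(s + 1/2)*s*(s + 1) + 30*6**s*s*(2*s + 1) - 8*sqrt(2)*s*(s + 1) + 12*(s + 1)*(2*s + 1))/(2*2**s*s*(s + 1)*(2*s + 1))
  Re(s) > 0

integrate the 3 segments split at 1/2, 5/2, then add the results
over [0, 1/2), the kernel integral of 6 enters the sum
[1/2, 5/2) adds the kernel integral of 4*sqrt(t)
segment 5/2 to 3 holds 5*t; add its integral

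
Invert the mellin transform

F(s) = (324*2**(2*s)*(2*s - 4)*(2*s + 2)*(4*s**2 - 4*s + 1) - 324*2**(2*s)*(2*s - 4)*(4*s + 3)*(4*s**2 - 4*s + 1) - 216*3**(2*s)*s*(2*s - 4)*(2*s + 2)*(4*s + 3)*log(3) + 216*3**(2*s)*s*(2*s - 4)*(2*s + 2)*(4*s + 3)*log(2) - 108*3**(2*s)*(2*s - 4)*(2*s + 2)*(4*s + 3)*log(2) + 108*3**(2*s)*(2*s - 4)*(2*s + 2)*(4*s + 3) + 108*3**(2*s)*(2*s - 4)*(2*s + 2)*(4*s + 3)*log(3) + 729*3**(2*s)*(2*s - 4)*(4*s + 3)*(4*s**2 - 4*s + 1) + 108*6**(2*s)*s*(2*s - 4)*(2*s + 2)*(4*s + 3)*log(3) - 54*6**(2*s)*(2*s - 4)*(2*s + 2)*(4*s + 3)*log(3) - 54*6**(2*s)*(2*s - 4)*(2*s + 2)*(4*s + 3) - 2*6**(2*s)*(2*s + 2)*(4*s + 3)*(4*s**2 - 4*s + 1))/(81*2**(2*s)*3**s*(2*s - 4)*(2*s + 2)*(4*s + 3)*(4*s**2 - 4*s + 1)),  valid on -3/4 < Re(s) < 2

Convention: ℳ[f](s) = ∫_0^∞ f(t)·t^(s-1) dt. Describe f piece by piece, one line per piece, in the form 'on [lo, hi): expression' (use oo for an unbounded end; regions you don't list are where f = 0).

on [0, 1/3): 3**(3/4)*t**(3/4)
on [1/3, 3/4): 6*t
on [3/4, 3): sqrt(3)*log(sqrt(3)*sqrt(t))/(3*sqrt(t))
on [3, oo): 1/(9*t**2)

remove the common scale on t first: t**(3/4) on [0, 1); 2*t on [1, 9/4); log(sqrt(t))/sqrt(t) on [9/4, 9); …
the power substitution comes off first: t**(3/2) on [0, 1); 2*t**2 on [1, 3/2); log(t)/t on [3/2, 3); …
summing 4 kernel integrals split by 1/3, 3/4, 3 yields ℳ[f](s)
over [0, 1/3), the kernel integral of 3**(3/4)*t**(3/4) enters the sum
segment [1/3, 3/4) carries 6*t; integrate it
∫ sqrt(3)*log(sqrt(3)*sqrt(t))/(3*sqrt(t))·t^(s-1) over [3/4, 3)
on [3, ∞) integrate f = 1/(9*t**2) against the kernel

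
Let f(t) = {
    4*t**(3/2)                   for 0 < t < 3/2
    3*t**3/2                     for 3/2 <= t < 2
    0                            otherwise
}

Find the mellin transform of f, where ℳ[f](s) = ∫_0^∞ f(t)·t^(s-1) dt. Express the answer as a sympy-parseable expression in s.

(3*2**(s + 3)*(2*s + 3) + 16*(3/2)**(s + 3/2)*(s + 3) - 3*(3/2)**(s + 3)*(2*s + 3))/(2*(s + 3)*(2*s + 3))
  Re(s) > -3/2

linearity at 3/2 turns ℳ[f](s) into 2 summed integrals
for t in [0, 3/2): the term is ∫ 4*t**(3/2)·t^(s-1)
∫ over [3/2, 2) of 3*t**3/2·t^(s-1) joins the sum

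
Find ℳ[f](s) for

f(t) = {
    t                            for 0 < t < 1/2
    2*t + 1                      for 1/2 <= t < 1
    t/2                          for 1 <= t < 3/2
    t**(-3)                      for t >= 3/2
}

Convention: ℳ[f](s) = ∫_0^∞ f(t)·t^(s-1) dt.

along the cuts 1/2, 1, 3/2, ℳ[f](s) splits into 4 integrals
segment [0, 1/2) carries t; integrate it
segment [1/2, 1) carries (2*t + 1); integrate it
on [1, 3/2): add ∫ t/2·t^(s-1) dt
∫ over [3/2, ∞) of t**(-3)·t^(s-1) joins the sum

(270*2**s*s**2 - 702*2**s*s - 324*2**s + 49*3**s*s**2 - 275*3**s*s - 162*s**2 + 378*s + 324)/(108*2**s*s*(s**2 - 2*s - 3))
  -1 < Re(s) < 3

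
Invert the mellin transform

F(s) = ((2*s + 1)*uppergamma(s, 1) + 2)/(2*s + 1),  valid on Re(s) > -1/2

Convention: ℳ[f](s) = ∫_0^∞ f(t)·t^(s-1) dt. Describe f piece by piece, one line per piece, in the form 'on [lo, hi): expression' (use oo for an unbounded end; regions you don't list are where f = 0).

split f at 1: ℳ[f](s) collects 2 kernel integrals
∫ over [0, 1) of sqrt(t)·t^(s-1) joins the sum
on [1, ∞) integrate f = exp(-t) against the kernel

on [0, 1): sqrt(t)
on [1, oo): exp(-t)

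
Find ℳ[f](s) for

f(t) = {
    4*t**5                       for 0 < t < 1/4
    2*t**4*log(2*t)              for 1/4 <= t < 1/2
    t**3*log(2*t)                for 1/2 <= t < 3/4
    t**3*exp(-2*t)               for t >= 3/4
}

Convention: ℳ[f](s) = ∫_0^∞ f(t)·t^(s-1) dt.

(32*2**s*(s + 3)**2*(s + 5)*(2*s + (s + 3)**2 + 7)*uppergamma(s + 3, 3/2) - 32*2**s*(s + 3)**2*(s + 5) + 32*2**s*(s + 5)*(2*s + (s + 3)**2 + 7) + 3**s*(s + 3)*(s + 5)*(-108*log(2) + 108*log(3))*(2*s + (s + 3)**2 + 7) - 108*3**s*(s + 5)*(2*s + (s + 3)**2 + 7) + (s + 3)**3*(s + 5)*log(4) + (s + 3)**2*(s + 5)*log(4) + 2*(s + 3)**2*(s + 5) + (s + 3)**2*(2*s + (s + 3)**2 + 7))/(256*2**(2*s)*(s + 3)**2*(s + 5)*(2*s + (s + 3)**2 + 7))
  Re(s) > -5

peel off the shared t-power: 4*t**4 on [0, 1/4); 2*t**3*log(2*t) on [1/4, 1/2); t**2*log(2*t) on [1/2, 3/4); …
back out the shared t-power: 4*t**2 on [0, 1/4); 2*t*log(2*t) on [1/4, 1/2); log(2*t) on [1/2, 3/4); …
remove the common scale on t first: t**2 on [0, 1/2); t*log(t) on [1/2, 1); log(t) on [1, 3/2); …
along the cuts 1/4, 1/2, 3/4, ℳ[f](s) splits into 4 integrals
the [0, 1/4) slice contributes ∫ 4*t**5·t^(s-1) dt
segment 1/4 to 1/2 holds 2*t**4*log(2*t); add its integral
for t in [1/2, 3/4): the term is ∫ t**3*log(2*t)·t^(s-1)
over [3/4, ∞), the kernel integral of t**3*exp(-2*t) enters the sum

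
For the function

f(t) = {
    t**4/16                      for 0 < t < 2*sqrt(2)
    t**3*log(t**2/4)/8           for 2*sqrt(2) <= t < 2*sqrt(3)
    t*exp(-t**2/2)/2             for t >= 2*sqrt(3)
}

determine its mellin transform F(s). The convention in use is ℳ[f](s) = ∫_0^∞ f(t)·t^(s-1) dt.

2**s*6**(-s/2 - 1/2)*(-12**(s/2 + 1/2)*(s + 1)*(s + 4)*log(2) - 2*12**(s/2 + 1/2)*(s + 4)*log(2) + 2*12**(s/2 + 1/2)*(s + 4) + 4*12**(s/2 + 1/2)*sqrt(2)*(s + (s + 1)**2/4 + 2) + 3*18**(s/2 + 1/2)*(s + 1)*(s + 4)*log(3)/2 - 3*18**(s/2 + 1/2)*(s + 4) + 3*18**(s/2 + 1/2)*(s + 4)*log(3) + 3**(s/2 + 1/2)*(s + 4)*(s + (s + 1)**2/4 + 2)*uppergamma(s/2 + 1/2, 6))/(2*(s + 4)*(s + (s + 1)**2/4 + 2))
  Re(s) > -4

reversing the common scale on t: t**4 on [0, sqrt(2)); t**3*log(t**2) on [sqrt(2), sqrt(3)); t*exp(-2*t**2) on [sqrt(3), ∞)
invert the shared t-power to get t**3 on [0, sqrt(2)); t**2*log(t**2) on [sqrt(2), sqrt(3)); exp(-2*t**2) on [sqrt(3), ∞)
reversing the power substitution: t**(3/2) on [0, 2); t*log(t) on [2, 3); exp(-2*t) on [3, ∞)
the 3 pieces separated at 2*sqrt(2), 2*sqrt(3) each add one integral
segment [0, 2*sqrt(2)) carries t**4/16; integrate it
piece [2*sqrt(2), 2*sqrt(3)): integrate t**3*log(t**2/4)/8 against the kernel
for t in [2*sqrt(3), ∞): the term is ∫ t*exp(-t**2/2)/2·t^(s-1)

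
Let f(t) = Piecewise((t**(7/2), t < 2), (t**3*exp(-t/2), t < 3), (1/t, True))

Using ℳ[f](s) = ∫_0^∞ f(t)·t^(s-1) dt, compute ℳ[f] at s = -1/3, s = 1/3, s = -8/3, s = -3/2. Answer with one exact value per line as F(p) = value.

the shared t-power comes off first: t**(5/2) on [0, 2); t**2*exp(-t/2) on [2, 3); t**(-2) on [3, ∞)
peel off the shared t-power: t**(3/2) on [0, 2); t*exp(-t/2) on [2, 3); t**(-3) on [3, ∞)
strip the shared t-power: sqrt(t) on [0, 2); exp(-t/2) on [2, 3); t**(-4) on [3, ∞)
f breaks at 2, 3 into 3 integrals to sum
piece [0, 2): integrate t**(7/2) against the kernel
segment 2 to 3 holds t**3*exp(-t/2); add its integral
segment 3 to ∞ holds 1/t; add its integral

F(-1/3) = -4*2**(2/3)*uppergamma(8/3, 3/2) + 3**(2/3)/12 + 48*2**(1/6)/19 + 4*2**(2/3)*uppergamma(8/3, 1)
F(1/3) = -8*2**(1/3)*uppergamma(10/3, 3/2) + 3**(1/3)/2 + 48*2**(5/6)/23 + 8*2**(1/3)*uppergamma(10/3, 1)
F(-8/3) = -2**(1/3)*uppergamma(1/3, 3/2) + 3**(1/3)/297 + 2**(1/3)*uppergamma(1/3, 1) + 6*2**(5/6)/5
F(-3/2) = -2*sqrt(3)*exp(-3/2) - sqrt(2)*sqrt(pi)*erfc(sqrt(6)/2) + 2*sqrt(3)/135 + sqrt(2)*sqrt(pi)*erfc(1) + 2*sqrt(2)*exp(-1) + 2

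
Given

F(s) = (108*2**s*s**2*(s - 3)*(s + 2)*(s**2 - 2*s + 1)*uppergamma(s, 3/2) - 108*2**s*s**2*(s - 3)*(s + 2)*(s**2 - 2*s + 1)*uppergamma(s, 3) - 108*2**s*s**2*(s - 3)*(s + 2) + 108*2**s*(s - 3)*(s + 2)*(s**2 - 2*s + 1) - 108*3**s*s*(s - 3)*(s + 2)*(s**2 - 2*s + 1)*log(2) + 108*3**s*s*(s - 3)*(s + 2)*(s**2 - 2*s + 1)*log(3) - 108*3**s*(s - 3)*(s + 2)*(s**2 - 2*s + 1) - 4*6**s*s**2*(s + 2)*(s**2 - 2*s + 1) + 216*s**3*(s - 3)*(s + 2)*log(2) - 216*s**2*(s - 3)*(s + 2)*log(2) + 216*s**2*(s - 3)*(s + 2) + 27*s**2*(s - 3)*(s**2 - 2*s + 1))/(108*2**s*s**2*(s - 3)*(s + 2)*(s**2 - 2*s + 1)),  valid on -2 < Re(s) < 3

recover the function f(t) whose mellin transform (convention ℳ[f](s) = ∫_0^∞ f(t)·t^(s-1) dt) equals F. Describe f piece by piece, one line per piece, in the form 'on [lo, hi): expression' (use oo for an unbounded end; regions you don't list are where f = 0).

f breaks at 1/2, 1, 3/2, 3 into 5 integrals to sum
for t in [0, 1/2): the term is ∫ t**2·t^(s-1)
[1/2, 1) adds the kernel integral of log(t)/t
over [1, 3/2), the kernel integral of log(t) enters the sum
the [3/2, 3) slice contributes ∫ exp(-t)·t^(s-1) dt
piece [3, ∞): integrate t**(-3) against the kernel

on [0, 1/2): t**2
on [1/2, 1): log(t)/t
on [1, 3/2): log(t)
on [3/2, 3): exp(-t)
on [3, oo): t**(-3)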